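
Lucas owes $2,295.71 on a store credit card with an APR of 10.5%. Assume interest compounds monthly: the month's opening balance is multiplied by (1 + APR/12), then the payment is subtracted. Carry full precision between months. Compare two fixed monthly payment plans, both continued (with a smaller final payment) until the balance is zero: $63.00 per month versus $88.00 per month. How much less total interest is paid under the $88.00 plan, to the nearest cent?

Monthly rate r = 10.5%/12 = 0.875% = 0.00875.
At $63.00/mo: n = ⌈−ln(1 − rB₀/P)/ln(1+r)⌉ = 45 payments (last $4.69); total interest = total paid − $2,295.71 = $480.98.
At $88.00/mo: 30 payments (last $65.43); total interest $321.72.
Interest saved = $480.98 − $321.72 = $159.26.

$159.26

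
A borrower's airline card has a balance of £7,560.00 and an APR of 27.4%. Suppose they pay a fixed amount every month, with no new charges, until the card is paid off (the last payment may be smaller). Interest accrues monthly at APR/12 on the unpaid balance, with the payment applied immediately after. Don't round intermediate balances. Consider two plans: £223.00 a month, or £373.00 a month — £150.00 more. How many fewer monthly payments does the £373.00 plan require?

Monthly rate r = 27.4%/12 = 2.28333% = 0.0228333.
At £223.00/mo: n = ⌈−ln(1 − rB₀/P)/ln(1+r)⌉ = 66 payments (last £198.80); total interest = total paid − £7,560.00 = £7,133.80.
At £373.00/mo: 28 payments (last £195.94); total interest £2,706.94.
Payments saved = 66 − 28 = 38.

38 fewer payments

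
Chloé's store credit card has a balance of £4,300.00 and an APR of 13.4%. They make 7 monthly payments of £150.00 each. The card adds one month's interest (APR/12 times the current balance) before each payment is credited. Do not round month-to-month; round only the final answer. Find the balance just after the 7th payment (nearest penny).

Monthly rate r = 13.4%/12 = 1.11667% = 0.0111667.
Each month: B ← B·(1+r) − £150.00.
Month 1: interest £48.02; balance after payment £4,198.02.
Month 2: interest £46.88; balance after payment £4,094.89.
Month 3: interest £45.73; balance after payment £3,990.62.
Month 4: interest £44.56; balance after payment £3,885.18.
Month 5: interest £43.38; balance after payment £3,778.57.
Month 6: interest £42.19; balance after payment £3,670.76.
Month 7: interest £40.99; balance after payment £3,561.75.

£3,561.75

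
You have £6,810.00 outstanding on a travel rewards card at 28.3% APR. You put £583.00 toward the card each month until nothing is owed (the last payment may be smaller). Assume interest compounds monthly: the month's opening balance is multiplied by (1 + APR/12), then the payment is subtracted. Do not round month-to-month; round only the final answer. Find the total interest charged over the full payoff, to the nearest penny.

£1,250.60

Monthly rate r = 28.3%/12 = 2.35833% = 0.0235833.
Payoff takes n = ⌈−ln(1 − rB₀/P)/ln(1+r)⌉ = ⌈13.824⌉ = 14 payments; the last is £481.60.
Total paid = 13·£583.00 + £481.60 = £8,060.60.
Total interest = total paid − principal = £8,060.60 − £6,810.00 = £1,250.60.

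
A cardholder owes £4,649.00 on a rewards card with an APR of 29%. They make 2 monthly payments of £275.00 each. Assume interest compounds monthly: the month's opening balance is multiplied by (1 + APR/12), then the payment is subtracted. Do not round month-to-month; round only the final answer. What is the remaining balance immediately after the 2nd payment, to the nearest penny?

£4,319.77

Monthly rate r = 29%/12 = 2.41667% = 0.0241667.
Each month: B ← B·(1+r) − £275.00.
Month 1: interest £112.35; balance after payment £4,486.35.
Month 2: interest £108.42; balance after payment £4,319.77.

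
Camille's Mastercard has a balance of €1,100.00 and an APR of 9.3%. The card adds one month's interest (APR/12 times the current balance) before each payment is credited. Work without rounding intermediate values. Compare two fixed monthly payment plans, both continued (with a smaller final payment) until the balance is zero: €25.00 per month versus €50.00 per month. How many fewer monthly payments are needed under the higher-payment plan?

Monthly rate r = 9.3%/12 = 0.775% = 0.00775.
At €25.00/mo: n = ⌈−ln(1 − rB₀/P)/ln(1+r)⌉ = 55 payments (last €0.47); total interest = total paid − €1,100.00 = €250.47.
At €50.00/mo: 25 payments (last €10.71); total interest €110.71.
Payments saved = 55 − 25 = 30.

30 fewer payments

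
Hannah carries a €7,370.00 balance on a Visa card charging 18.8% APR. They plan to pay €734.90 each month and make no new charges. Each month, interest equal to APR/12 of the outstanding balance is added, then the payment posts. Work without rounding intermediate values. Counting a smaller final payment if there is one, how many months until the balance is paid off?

11 months

Monthly rate r = 18.8%/12 = 1.56667% = 0.0156667.
Recurrence: B ← B·(1+r) − €734.90.
Month 1: interest €115.46; balance after payment €6,750.56.
Month 2: interest €105.76; balance after payment €6,121.42.
Closed form: n = −ln(1 − rB₀/P)/ln(1+r) = −ln(0.84289)/ln(1.01567) ≈ 10.995, so the balance reaches zero during payment 11.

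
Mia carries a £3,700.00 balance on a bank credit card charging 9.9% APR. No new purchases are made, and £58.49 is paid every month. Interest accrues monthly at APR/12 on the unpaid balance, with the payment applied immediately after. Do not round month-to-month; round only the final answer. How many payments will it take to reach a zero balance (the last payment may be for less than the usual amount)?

90 months

Monthly rate r = 9.9%/12 = 0.825% = 0.00825.
Recurrence: B ← B·(1+r) − £58.49.
Month 1: interest £30.53; balance after payment £3,672.04.
Month 2: interest £30.29; balance after payment £3,643.84.
Closed form: n = −ln(1 − rB₀/P)/ln(1+r) = −ln(0.47812)/ln(1.00825) ≈ 89.811, so the balance reaches zero during payment 90.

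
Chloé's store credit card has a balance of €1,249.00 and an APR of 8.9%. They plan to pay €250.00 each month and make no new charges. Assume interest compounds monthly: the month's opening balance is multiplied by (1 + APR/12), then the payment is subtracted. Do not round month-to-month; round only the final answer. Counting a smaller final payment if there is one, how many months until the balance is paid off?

Monthly rate r = 8.9%/12 = 0.741667% = 0.00741667.
Recurrence: B ← B·(1+r) − €250.00.
Month 1: interest €9.26; balance after payment €1,008.26.
Month 2: interest €7.48; balance after payment €765.74.
Month 3: interest €5.68; balance after payment €521.42.
Month 4: interest €3.87; balance after payment €275.29.
Month 5: interest €2.04; balance after payment €27.33.
Month 6: interest €0.20; balance after payment €0.00.

6 months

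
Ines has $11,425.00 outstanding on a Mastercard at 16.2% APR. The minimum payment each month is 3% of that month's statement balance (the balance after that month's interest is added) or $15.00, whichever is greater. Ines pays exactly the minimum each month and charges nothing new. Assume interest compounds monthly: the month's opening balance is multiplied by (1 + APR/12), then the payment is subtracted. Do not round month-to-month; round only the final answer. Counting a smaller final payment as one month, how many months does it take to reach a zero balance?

229 months

Monthly rate r = 16.2%/12 = 1.35% = 0.0135.
While 3% of the post-interest balance exceeds $15.00, each month B ← (B·(1+r))·(1 − 0.03), i.e. B shrinks by the factor (1+r)·0.97 = 0.9831.
This holds for months 1–185. Entering month 186 the balance is $487.55; 3% of the post-interest balance is now below $15.00, so the flat $15.00 minimum applies from here.
From month 186 a fixed $15.00 at rate r clears $487.55 in 44 more payments. Total: 185 + 44 = 229 months.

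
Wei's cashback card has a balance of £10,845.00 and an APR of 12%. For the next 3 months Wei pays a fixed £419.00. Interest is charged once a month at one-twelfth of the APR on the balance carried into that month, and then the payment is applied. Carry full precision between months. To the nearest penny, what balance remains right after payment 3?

£9,904.00

Monthly rate r = 12%/12 = 1% = 0.01.
Each month: B ← B·(1+r) − £419.00.
Month 1: interest £108.45; balance after payment £10,534.45.
Month 2: interest £105.34; balance after payment £10,220.79.
Month 3: interest £102.21; balance after payment £9,904.00.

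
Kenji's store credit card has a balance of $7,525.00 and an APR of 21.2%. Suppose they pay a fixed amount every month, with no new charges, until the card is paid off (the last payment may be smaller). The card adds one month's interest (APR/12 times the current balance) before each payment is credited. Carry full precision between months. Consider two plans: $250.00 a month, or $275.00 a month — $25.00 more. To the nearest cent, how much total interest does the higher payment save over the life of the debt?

$459.70

Monthly rate r = 21.2%/12 = 1.76667% = 0.0176667.
At $250.00/mo: n = ⌈−ln(1 − rB₀/P)/ln(1+r)⌉ = 44 payments (last $82.63); total interest = total paid − $7,525.00 = $3,307.63.
At $275.00/mo: 38 payments (last $197.93); total interest $2,847.93.
Interest saved = $3,307.63 − $2,847.93 = $459.70.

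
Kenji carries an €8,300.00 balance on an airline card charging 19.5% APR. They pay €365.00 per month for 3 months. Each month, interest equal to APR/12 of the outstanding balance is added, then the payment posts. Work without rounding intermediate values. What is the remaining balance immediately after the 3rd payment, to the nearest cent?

€7,598.35

Monthly rate r = 19.5%/12 = 1.625% = 0.01625.
Each month: B ← B·(1+r) − €365.00.
Month 1: interest €134.88; balance after payment €8,069.88.
Month 2: interest €131.14; balance after payment €7,836.01.
Month 3: interest €127.34; balance after payment €7,598.35.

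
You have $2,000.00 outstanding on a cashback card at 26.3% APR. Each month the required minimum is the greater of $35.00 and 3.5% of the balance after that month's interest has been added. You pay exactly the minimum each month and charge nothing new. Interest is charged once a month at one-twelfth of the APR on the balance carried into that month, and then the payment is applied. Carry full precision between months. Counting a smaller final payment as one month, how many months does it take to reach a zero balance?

Monthly rate r = 26.3%/12 = 2.19167% = 0.0219167.
While 3.5% of the post-interest balance exceeds $35.00, each month B ← (B·(1+r))·(1 − 0.035), i.e. B shrinks by the factor (1+r)·0.965 = 0.98615.
This holds for months 1–52. Entering month 53 the balance is $968.40; 3.5% of the post-interest balance is now below $35.00, so the flat $35.00 minimum applies from here.
From month 53 a fixed $35.00 at rate r clears $968.40 in 44 more payments. Total: 52 + 44 = 96 months.

96 months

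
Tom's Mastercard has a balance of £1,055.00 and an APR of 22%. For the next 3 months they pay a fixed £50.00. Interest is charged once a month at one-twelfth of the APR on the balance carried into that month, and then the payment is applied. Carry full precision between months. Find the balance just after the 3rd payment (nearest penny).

Monthly rate r = 22%/12 = 1.83333% = 0.0183333.
Each month: B ← B·(1+r) − £50.00.
Month 1: interest £19.34; balance after payment £1,024.34.
Month 2: interest £18.78; balance after payment £993.12.
Month 3: interest £18.21; balance after payment £961.33.

£961.33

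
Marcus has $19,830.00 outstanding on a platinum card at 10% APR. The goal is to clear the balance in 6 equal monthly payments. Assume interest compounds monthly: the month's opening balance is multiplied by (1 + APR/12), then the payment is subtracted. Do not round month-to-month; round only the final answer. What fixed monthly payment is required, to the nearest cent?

$3,402.06

Monthly rate r = 10%/12 = 0.833333% = 0.00833333.
Level-payment amortization: P = B₀·r / (1 − (1+r)^(−n)) = 19830.00·0.00833333 / (1 − 1.00833^(−6)).
Denominator 1 − (1+r)^(−6) = 0.0485734764.
P = 165.25 / 0.0485734764 ≈ 3402.06.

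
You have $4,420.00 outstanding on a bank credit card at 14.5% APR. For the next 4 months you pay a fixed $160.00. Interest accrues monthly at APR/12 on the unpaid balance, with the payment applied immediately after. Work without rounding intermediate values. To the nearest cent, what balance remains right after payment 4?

$3,985.84

Monthly rate r = 14.5%/12 = 1.20833% = 0.0120833.
Each month: B ← B·(1+r) − $160.00.
Month 1: interest $53.41; balance after payment $4,313.41.
Month 2: interest $52.12; balance after payment $4,205.53.
Month 3: interest $50.82; balance after payment $4,096.35.
Month 4: interest $49.50; balance after payment $3,985.84.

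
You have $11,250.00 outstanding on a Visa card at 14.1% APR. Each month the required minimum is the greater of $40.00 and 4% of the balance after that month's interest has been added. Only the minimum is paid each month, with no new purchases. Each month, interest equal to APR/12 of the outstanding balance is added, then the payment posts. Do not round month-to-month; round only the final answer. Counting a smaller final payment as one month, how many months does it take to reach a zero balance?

Monthly rate r = 14.1%/12 = 1.175% = 0.01175.
While 4% of the post-interest balance exceeds $40.00, each month B ← (B·(1+r))·(1 − 0.04), i.e. B shrinks by the factor (1+r)·0.96 = 0.97128.
This holds for months 1–84. Entering month 85 the balance is $972.94; 4% of the post-interest balance is now below $40.00, so the flat $40.00 minimum applies from here.
From month 85 a fixed $40.00 at rate r clears $972.94 in 29 more payments. Total: 84 + 29 = 113 months.

113 months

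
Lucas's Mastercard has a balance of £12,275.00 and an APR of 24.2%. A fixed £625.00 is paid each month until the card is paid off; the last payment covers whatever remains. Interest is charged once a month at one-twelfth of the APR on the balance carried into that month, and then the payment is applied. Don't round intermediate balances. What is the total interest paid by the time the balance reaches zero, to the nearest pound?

£3,512

Monthly rate r = 24.2%/12 = 2.01667% = 0.0201667.
Payoff takes n = ⌈−ln(1 − rB₀/P)/ln(1+r)⌉ = ⌈25.258⌉ = 26 payments; the last is £162.48.
Total paid = 25·£625.00 + £162.48 = £15,787.48.
Total interest = total paid − principal = £15,787.48 − £12,275.00 = £3,512.48.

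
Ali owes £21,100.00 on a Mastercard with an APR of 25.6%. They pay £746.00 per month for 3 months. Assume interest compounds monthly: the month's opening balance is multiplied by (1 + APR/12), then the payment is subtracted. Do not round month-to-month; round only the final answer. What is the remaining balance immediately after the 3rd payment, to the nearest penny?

Monthly rate r = 25.6%/12 = 2.13333% = 0.0213333.
Each month: B ← B·(1+r) − £746.00.
Month 1: interest £450.13; balance after payment £20,804.13.
Month 2: interest £443.82; balance after payment £20,501.95.
Month 3: interest £437.38; balance after payment £20,193.33.

£20,193.33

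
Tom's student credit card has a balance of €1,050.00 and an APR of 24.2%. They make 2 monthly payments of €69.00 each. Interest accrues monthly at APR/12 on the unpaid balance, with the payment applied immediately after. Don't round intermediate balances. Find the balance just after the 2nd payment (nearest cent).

Monthly rate r = 24.2%/12 = 2.01667% = 0.0201667.
Each month: B ← B·(1+r) − €69.00.
Month 1: interest €21.18; balance after payment €1,002.17.
Month 2: interest €20.21; balance after payment €953.39.

€953.39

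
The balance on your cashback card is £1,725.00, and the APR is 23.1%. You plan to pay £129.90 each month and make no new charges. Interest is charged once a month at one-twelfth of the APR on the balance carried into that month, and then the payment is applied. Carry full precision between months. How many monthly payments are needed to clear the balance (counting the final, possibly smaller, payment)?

Monthly rate r = 23.1%/12 = 1.925% = 0.01925.
Recurrence: B ← B·(1+r) − £129.90.
Month 1: interest £33.21; balance after payment £1,628.31.
Month 2: interest £31.34; balance after payment £1,529.75.
Closed form: n = −ln(1 − rB₀/P)/ln(1+r) = −ln(0.74437)/ln(1.01925) ≈ 15.483, so the balance reaches zero during payment 16.

16 months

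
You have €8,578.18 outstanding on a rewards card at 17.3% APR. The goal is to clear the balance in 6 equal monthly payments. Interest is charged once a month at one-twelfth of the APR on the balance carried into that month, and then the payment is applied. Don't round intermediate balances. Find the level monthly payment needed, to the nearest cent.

Monthly rate r = 17.3%/12 = 1.44167% = 0.0144167.
Level-payment amortization: P = B₀·r / (1 − (1+r)^(−n)) = 8578.18·0.0144167 / (1 − 1.01442^(−6)).
Denominator 1 − (1+r)^(−6) = 0.0822978605.
P = 123.669 / 0.0822978605 ≈ 1502.70.

€1,502.70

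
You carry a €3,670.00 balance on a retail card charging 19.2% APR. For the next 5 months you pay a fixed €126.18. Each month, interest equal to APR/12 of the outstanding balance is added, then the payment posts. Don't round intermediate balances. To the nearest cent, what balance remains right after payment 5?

Monthly rate r = 19.2%/12 = 1.6% = 0.016.
Each month: B ← B·(1+r) − €126.18.
Month 1: interest €58.72; balance after payment €3,602.54.
Month 2: interest €57.64; balance after payment €3,534.00.
Month 3: interest €56.54; balance after payment €3,464.36.
Month 4: interest €55.43; balance after payment €3,393.61.
Month 5: interest €54.30; balance after payment €3,321.73.

€3,321.73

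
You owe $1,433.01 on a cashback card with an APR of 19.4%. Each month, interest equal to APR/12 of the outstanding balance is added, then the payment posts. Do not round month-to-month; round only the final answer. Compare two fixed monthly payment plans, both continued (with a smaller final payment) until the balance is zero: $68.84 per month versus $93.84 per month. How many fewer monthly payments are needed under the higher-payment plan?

Monthly rate r = 19.4%/12 = 1.61667% = 0.0161667.
At $68.84/mo: n = ⌈−ln(1 − rB₀/P)/ln(1+r)⌉ = 26 payments (last $40.24); total interest = total paid − $1,433.01 = $328.23.
At $93.84/mo: 18 payments (last $63.90); total interest $226.17.
Payments saved = 26 − 18 = 8.

8 fewer payments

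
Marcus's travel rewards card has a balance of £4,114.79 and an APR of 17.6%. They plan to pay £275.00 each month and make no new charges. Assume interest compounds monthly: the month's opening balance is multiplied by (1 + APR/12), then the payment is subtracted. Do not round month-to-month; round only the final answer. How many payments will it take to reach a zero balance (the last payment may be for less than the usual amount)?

Monthly rate r = 17.6%/12 = 1.46667% = 0.0146667.
Recurrence: B ← B·(1+r) − £275.00.
Month 1: interest £60.35; balance after payment £3,900.14.
Month 2: interest £57.20; balance after payment £3,682.34.
Closed form: n = −ln(1 − rB₀/P)/ln(1+r) = −ln(0.78054)/ln(1.01467) ≈ 17.017, so the balance reaches zero during payment 18.

18 payments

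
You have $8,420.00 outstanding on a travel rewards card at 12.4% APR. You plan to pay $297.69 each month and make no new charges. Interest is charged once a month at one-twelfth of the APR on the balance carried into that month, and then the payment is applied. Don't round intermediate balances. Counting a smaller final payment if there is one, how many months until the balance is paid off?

Monthly rate r = 12.4%/12 = 1.03333% = 0.0103333.
Recurrence: B ← B·(1+r) − $297.69.
Month 1: interest $87.01; balance after payment $8,209.32.
Month 2: interest $84.83; balance after payment $7,996.46.
Closed form: n = −ln(1 − rB₀/P)/ln(1+r) = −ln(0.70773)/ln(1.01033) ≈ 33.627, so the balance reaches zero during payment 34.

34 payments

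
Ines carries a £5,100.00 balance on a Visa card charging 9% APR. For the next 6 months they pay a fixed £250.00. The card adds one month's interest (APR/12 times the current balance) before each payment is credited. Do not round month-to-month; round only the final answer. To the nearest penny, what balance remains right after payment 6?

Monthly rate r = 9%/12 = 0.75% = 0.0075.
Each month: B ← B·(1+r) − £250.00.
Month 1: interest £38.25; balance after payment £4,888.25.
Month 2: interest £36.66; balance after payment £4,674.91.
Month 3: interest £35.06; balance after payment £4,459.97.
Month 4: interest £33.45; balance after payment £4,243.42.
Month 5: interest £31.83; balance after payment £4,025.25.
Month 6: interest £30.19; balance after payment £3,805.44.

£3,805.44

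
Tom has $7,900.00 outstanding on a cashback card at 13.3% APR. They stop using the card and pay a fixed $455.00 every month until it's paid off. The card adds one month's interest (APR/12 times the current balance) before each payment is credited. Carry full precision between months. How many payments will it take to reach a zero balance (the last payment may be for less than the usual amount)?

Monthly rate r = 13.3%/12 = 1.10833% = 0.0110833.
Recurrence: B ← B·(1+r) − $455.00.
Month 1: interest $87.56; balance after payment $7,532.56.
Month 2: interest $83.49; balance after payment $7,161.04.
Closed form: n = −ln(1 − rB₀/P)/ln(1+r) = −ln(0.80756)/ln(1.01108) ≈ 19.391, so the balance reaches zero during payment 20.

20 payments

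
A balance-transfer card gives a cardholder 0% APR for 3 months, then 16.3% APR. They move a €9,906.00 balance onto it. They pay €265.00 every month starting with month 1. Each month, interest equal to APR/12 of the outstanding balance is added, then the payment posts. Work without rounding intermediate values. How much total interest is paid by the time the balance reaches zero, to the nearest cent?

Promo months 1–3 at r₀ = 0%/12 = 0; months 4+ at r₁ = 16.3%/12 = 0.0135833.
After month 3 (no interest yet): B = €9,906.00 − 3·€265.00 = €9,111.00.
Then at r₁ with €265.00/mo: n₂ = −ln(1 − r₁·B/P)/ln(1+r₁) ≈ 46.64 → 47 more payments.
Total paid = 49·€265.00 + €169.83 = €13,154.83; interest = €13,154.83 − €9,906.00 = €3,248.83.

€3,248.83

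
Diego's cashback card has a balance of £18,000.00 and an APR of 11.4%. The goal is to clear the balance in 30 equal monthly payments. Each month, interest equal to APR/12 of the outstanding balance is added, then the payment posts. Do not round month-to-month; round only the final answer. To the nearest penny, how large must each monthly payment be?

£692.38

Monthly rate r = 11.4%/12 = 0.95% = 0.0095.
Level-payment amortization: P = B₀·r / (1 − (1+r)^(−n)) = 18000.00·0.0095 / (1 − 1.0095^(−30)).
Denominator 1 − (1+r)^(−30) = 0.246973428.
P = 171 / 0.246973428 ≈ 692.38.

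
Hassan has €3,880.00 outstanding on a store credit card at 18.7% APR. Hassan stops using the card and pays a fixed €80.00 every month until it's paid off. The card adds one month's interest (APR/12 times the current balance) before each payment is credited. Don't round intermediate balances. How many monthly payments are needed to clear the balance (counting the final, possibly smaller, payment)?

92 months

Monthly rate r = 18.7%/12 = 1.55833% = 0.0155833.
Recurrence: B ← B·(1+r) − €80.00.
Month 1: interest €60.46; balance after payment €3,860.46.
Month 2: interest €60.16; balance after payment €3,840.62.
Closed form: n = −ln(1 − rB₀/P)/ln(1+r) = −ln(0.24421)/ln(1.01558) ≈ 91.167, so the balance reaches zero during payment 92.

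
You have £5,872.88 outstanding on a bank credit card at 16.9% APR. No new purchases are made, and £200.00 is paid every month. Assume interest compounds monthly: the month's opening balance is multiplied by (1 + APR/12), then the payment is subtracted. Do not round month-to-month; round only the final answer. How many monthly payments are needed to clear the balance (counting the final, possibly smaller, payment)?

39 months

Monthly rate r = 16.9%/12 = 1.40833% = 0.0140833.
Recurrence: B ← B·(1+r) − £200.00.
Month 1: interest £82.71; balance after payment £5,755.59.
Month 2: interest £81.06; balance after payment £5,636.65.
Closed form: n = −ln(1 − rB₀/P)/ln(1+r) = −ln(0.58645)/ln(1.01408) ≈ 38.160, so the balance reaches zero during payment 39.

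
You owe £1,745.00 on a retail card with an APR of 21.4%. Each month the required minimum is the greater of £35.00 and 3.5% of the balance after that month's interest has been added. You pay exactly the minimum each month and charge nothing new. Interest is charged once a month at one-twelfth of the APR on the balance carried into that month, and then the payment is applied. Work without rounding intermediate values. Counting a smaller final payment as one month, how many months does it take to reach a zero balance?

72 months

Monthly rate r = 21.4%/12 = 1.78333% = 0.0178333.
While 3.5% of the post-interest balance exceeds £35.00, each month B ← (B·(1+r))·(1 − 0.035), i.e. B shrinks by the factor (1+r)·0.965 = 0.98221.
This holds for months 1–32. Entering month 33 the balance is £982.48; 3.5% of the post-interest balance is now below £35.00, so the flat £35.00 minimum applies from here.
From month 33 a fixed £35.00 at rate r clears £982.48 in 40 more payments. Total: 32 + 40 = 72 months.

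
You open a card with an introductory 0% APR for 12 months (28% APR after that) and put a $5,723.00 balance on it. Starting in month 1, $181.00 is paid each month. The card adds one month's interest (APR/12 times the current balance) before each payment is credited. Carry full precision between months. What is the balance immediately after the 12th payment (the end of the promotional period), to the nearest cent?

Promo months 1–12 at r₀ = 0%/12 = 0; months 13+ at r₁ = 28%/12 = 0.0233333.
After month 12 (no interest yet): B = $5,723.00 − 12·$181.00 = $3,551.00.

$3,551.00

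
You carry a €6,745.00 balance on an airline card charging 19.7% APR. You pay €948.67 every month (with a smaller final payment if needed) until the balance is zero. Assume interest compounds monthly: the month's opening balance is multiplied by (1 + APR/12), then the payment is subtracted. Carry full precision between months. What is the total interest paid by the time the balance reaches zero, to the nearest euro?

€488

Monthly rate r = 19.7%/12 = 1.64167% = 0.0164167.
Payoff takes n = ⌈−ln(1 − rB₀/P)/ln(1+r)⌉ = ⌈7.622⌉ = 8 payments; the last is €592.07.
Total paid = 7·€948.67 + €592.07 = €7,232.76.
Total interest = total paid − principal = €7,232.76 − €6,745.00 = €487.76.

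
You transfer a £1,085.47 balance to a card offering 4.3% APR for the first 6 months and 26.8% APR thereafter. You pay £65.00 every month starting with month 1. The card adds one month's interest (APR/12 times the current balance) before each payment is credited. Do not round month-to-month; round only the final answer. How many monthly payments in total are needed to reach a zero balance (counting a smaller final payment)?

19 payments

Promo months 1–6 at r₀ = 4.3%/12 = 0.00358333; months 7+ at r₁ = 26.8%/12 = 0.0223333.
After month 6: iterate B ← B·(1+r₀) − £65.00 for 6 months → £715.51.
Then at r₁ with £65.00/mo: n₂ = −ln(1 − r₁·B/P)/ln(1+r₁) ≈ 12.77 → 13 more payments.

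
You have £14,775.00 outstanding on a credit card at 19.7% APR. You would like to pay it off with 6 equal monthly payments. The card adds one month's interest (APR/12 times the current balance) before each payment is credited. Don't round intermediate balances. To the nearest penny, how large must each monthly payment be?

£2,605.91

Monthly rate r = 19.7%/12 = 1.64167% = 0.0164167.
Level-payment amortization: P = B₀·r / (1 − (1+r)^(−n)) = 14775.00·0.0164167 / (1 − 1.01642^(−6)).
Denominator 1 − (1+r)^(−6) = 0.0930792607.
P = 242.556 / 0.0930792607 ≈ 2605.91.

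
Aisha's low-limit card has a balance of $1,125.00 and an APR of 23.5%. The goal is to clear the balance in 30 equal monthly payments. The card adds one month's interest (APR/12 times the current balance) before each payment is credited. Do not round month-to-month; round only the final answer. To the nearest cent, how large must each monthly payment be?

$49.94

Monthly rate r = 23.5%/12 = 1.95833% = 0.0195833.
Level-payment amortization: P = B₀·r / (1 − (1+r)^(−n)) = 1125.00·0.0195833 / (1 − 1.01958^(−30)).
Denominator 1 − (1+r)^(−30) = 0.441120512.
P = 22.0312 / 0.441120512 ≈ 49.94.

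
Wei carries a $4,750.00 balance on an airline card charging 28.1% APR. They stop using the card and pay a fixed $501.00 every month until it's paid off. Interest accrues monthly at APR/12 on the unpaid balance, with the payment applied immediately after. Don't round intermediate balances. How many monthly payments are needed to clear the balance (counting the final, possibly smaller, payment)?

11 months

Monthly rate r = 28.1%/12 = 2.34167% = 0.0234167.
Recurrence: B ← B·(1+r) − $501.00.
Month 1: interest $111.23; balance after payment $4,360.23.
Month 2: interest $102.10; balance after payment $3,961.33.
Closed form: n = −ln(1 − rB₀/P)/ln(1+r) = −ln(0.77799)/ln(1.02342) ≈ 10.846, so the balance reaches zero during payment 11.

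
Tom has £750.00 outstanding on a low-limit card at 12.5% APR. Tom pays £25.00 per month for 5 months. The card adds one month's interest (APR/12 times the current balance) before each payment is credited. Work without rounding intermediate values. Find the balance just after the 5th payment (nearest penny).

Monthly rate r = 12.5%/12 = 1.04167% = 0.0104167.
Each month: B ← B·(1+r) − £25.00.
Month 1: interest £7.81; balance after payment £732.81.
Month 2: interest £7.63; balance after payment £715.45.
Month 3: interest £7.45; balance after payment £697.90.
Month 4: interest £7.27; balance after payment £680.17.
Month 5: interest £7.09; balance after payment £662.25.

£662.25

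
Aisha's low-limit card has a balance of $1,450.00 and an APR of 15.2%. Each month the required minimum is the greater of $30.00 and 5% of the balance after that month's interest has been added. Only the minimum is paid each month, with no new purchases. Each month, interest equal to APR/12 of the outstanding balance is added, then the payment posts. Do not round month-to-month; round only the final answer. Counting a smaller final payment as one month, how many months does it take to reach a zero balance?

46 months

Monthly rate r = 15.2%/12 = 1.26667% = 0.0126667.
While 5% of the post-interest balance exceeds $30.00, each month B ← (B·(1+r))·(1 − 0.05), i.e. B shrinks by the factor (1+r)·0.95 = 0.96203.
This holds for months 1–24. Entering month 25 the balance is $572.70; 5% of the post-interest balance is now below $30.00, so the flat $30.00 minimum applies from here.
From month 25 a fixed $30.00 at rate r clears $572.70 in 22 more payments. Total: 24 + 22 = 46 months.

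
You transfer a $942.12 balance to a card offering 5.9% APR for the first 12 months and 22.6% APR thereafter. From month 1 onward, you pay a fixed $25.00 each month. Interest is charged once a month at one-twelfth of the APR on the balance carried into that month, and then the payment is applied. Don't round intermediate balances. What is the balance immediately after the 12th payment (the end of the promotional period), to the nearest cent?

$690.99

Promo months 1–12 at r₀ = 5.9%/12 = 0.00491667; months 13+ at r₁ = 22.6%/12 = 0.0188333.
After month 12: iterate B ← B·(1+r₀) − $25.00 for 12 months → $690.99.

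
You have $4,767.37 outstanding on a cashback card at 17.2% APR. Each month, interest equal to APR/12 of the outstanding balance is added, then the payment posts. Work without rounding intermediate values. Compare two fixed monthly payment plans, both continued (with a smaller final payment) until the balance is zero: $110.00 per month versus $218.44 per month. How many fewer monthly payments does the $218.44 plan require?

Monthly rate r = 17.2%/12 = 1.43333% = 0.0143333.
At $110.00/mo: n = ⌈−ln(1 − rB₀/P)/ln(1+r)⌉ = 69 payments (last $23.37); total interest = total paid − $4,767.37 = $2,736.00.
At $218.44/mo: 27 payments (last $79.21); total interest $991.28.
Payments saved = 69 − 27 = 42.

42 fewer payments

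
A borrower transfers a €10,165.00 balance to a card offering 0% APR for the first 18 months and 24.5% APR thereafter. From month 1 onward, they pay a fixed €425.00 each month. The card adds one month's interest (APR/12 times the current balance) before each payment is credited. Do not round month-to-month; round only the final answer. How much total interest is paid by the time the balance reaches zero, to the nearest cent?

€193.67

Promo months 1–18 at r₀ = 0%/12 = 0; months 19+ at r₁ = 24.5%/12 = 0.0204167.
After month 18 (no interest yet): B = €10,165.00 − 18·€425.00 = €2,515.00.
Then at r₁ with €425.00/mo: n₂ = −ln(1 − r₁·B/P)/ln(1+r₁) ≈ 6.37 → 7 more payments.
Total paid = 24·€425.00 + €158.67 = €10,358.67; interest = €10,358.67 − €10,165.00 = €193.67.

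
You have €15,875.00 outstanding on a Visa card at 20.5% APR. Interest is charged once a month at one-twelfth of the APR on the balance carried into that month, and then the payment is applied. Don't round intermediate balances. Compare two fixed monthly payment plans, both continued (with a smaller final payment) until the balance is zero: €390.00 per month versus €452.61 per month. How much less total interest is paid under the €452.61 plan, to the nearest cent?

Monthly rate r = 20.5%/12 = 1.70833% = 0.0170833.
At €390.00/mo: n = ⌈−ln(1 − rB₀/P)/ln(1+r)⌉ = 71 payments (last €68.49); total interest = total paid − €15,875.00 = €11,493.49.
At €452.61/mo: 54 payments (last €440.71); total interest €8,554.04.
Interest saved = €11,493.49 − €8,554.04 = €2,939.45.

€2,939.45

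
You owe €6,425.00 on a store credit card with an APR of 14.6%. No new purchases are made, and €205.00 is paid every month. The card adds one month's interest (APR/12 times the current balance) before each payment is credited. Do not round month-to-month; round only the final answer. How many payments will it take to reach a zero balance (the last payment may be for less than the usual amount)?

Monthly rate r = 14.6%/12 = 1.21667% = 0.0121667.
Recurrence: B ← B·(1+r) − €205.00.
Month 1: interest €78.17; balance after payment €6,298.17.
Month 2: interest €76.63; balance after payment €6,169.80.
Closed form: n = −ln(1 − rB₀/P)/ln(1+r) = −ln(0.61868)/ln(1.01217) ≈ 39.706, so the balance reaches zero during payment 40.

40 months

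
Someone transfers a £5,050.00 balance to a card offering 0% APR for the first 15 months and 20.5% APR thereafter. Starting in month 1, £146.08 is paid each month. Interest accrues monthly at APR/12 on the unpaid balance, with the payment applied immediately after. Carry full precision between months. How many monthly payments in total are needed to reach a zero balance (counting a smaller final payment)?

40 payments

Promo months 1–15 at r₀ = 0%/12 = 0; months 16+ at r₁ = 20.5%/12 = 0.0170833.
After month 15 (no interest yet): B = £5,050.00 − 15·£146.08 = £2,858.80.
Then at r₁ with £146.08/mo: n₂ = −ln(1 − r₁·B/P)/ln(1+r₁) ≈ 24.02 → 25 more payments.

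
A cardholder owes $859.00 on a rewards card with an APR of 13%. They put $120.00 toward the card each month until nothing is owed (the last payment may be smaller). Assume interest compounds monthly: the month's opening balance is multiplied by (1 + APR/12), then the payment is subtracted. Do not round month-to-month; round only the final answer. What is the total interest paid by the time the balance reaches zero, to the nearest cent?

Monthly rate r = 13%/12 = 1.08333% = 0.0108333.
Payoff takes n = ⌈−ln(1 − rB₀/P)/ln(1+r)⌉ = ⌈7.491⌉ = 8 payments; the last is $59.13.
Total paid = 7·$120.00 + $59.13 = $899.13.
Total interest = total paid − principal = $899.13 − $859.00 = $40.13.

$40.13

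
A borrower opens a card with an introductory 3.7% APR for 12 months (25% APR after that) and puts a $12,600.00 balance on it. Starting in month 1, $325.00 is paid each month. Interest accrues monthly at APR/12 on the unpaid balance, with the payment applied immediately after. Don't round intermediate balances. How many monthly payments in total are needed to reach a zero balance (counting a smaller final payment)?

Promo months 1–12 at r₀ = 3.7%/12 = 0.00308333; months 13+ at r₁ = 25%/12 = 0.0208333.
After month 12: iterate B ← B·(1+r₀) − $325.00 for 12 months → $9,107.37.
Then at r₁ with $325.00/mo: n₂ = −ln(1 − r₁·B/P)/ln(1+r₁) ≈ 42.51 → 43 more payments.

55 months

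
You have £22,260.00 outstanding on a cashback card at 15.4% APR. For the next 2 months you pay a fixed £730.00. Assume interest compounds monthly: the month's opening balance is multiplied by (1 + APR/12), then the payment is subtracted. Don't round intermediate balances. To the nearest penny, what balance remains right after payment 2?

Monthly rate r = 15.4%/12 = 1.28333% = 0.0128333.
Each month: B ← B·(1+r) − £730.00.
Month 1: interest £285.67; balance after payment £21,815.67.
Month 2: interest £279.97; balance after payment £21,365.64.

£21,365.64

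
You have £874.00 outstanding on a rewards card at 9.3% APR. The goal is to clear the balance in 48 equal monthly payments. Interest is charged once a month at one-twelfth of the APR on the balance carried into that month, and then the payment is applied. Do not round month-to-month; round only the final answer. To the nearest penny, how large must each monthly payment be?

Monthly rate r = 9.3%/12 = 0.775% = 0.00775.
Level-payment amortization: P = B₀·r / (1 − (1+r)^(−n)) = 874.00·0.00775 / (1 − 1.00775^(−48)).
Denominator 1 − (1+r)^(−48) = 0.309656449.
P = 6.7735 / 0.309656449 ≈ 21.87.

£21.87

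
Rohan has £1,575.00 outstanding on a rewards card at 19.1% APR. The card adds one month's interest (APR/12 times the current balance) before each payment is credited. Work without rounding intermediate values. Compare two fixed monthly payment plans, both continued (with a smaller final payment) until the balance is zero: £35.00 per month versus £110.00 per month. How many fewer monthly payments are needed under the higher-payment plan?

63 fewer payments

Monthly rate r = 19.1%/12 = 1.59167% = 0.0159167.
At £35.00/mo: n = ⌈−ln(1 − rB₀/P)/ln(1+r)⌉ = 80 payments (last £26.97); total interest = total paid − £1,575.00 = £1,216.97.
At £110.00/mo: 17 payments (last £41.84); total interest £226.84.
Payments saved = 80 − 17 = 63.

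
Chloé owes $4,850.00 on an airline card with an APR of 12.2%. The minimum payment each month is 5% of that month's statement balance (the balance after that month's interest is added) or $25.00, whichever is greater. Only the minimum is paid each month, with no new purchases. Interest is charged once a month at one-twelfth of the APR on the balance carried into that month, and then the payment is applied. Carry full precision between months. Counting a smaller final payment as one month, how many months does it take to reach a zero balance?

Monthly rate r = 12.2%/12 = 1.01667% = 0.0101667.
While 5% of the post-interest balance exceeds $25.00, each month B ← (B·(1+r))·(1 − 0.05), i.e. B shrinks by the factor (1+r)·0.95 = 0.95966.
This holds for months 1–56. Entering month 57 the balance is $483.36; 5% of the post-interest balance is now below $25.00, so the flat $25.00 minimum applies from here.
From month 57 a fixed $25.00 at rate r clears $483.36 in 22 more payments. Total: 56 + 22 = 78 months.

78 months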